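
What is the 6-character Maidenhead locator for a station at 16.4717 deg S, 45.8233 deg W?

GH73cm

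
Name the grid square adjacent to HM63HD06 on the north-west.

HM63gd97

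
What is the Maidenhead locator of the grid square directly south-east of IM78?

IM87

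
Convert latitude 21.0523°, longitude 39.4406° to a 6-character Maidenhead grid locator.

Offset from 180°W / 90°S: lon 219.4406°, lat 111.0523°.
Field: 219.4406/20 → 10 → K, 111.0523/10 → 11 → L; chars KL.
Square: 19.4406/2 → 9, 1.0523/1 → 1; chars 91.
Subsquare: 1.4406/0.0833333 → 17 → r, 0.0523/0.0416667 → 1 → b; chars rb.

KL91rb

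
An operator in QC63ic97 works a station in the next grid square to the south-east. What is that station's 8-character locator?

Longitude extended square 9; +1 → 10, wraps to 0, carry into subsquare.
Longitude subsquare i = 8; +1 → 9 = j.
Latitude extended square 7; −1 → 6.

QC63jc06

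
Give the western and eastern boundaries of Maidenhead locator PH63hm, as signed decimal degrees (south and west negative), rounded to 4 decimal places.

Field P=15, H=7: +15·20° lon, +7·10° lat → SW at lon 120°, lat -20°.
Square 6, 3: +6·2° lon, +3·1° lat → SW at lon 132°, lat -17°.
Subsquare h=7, m=12: +7·0.0833333° lon, +12·0.0416667° lat → SW at lon 132.583°, lat -16.5°.
Cell spans 0.0833333° lon × 0.0416667° lat.
west 132.5833, east 132.6667.

132.5833, 132.6667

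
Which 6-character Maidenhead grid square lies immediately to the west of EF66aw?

EF56xw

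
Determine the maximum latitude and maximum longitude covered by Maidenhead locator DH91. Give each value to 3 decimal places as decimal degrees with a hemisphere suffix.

18.000° S, 100.000° W

Field D=3, H=7: +3·20° lon, +7·10° lat → SW at lon -120°, lat -20°.
Square 9, 1: +9·2° lon, +1·1° lat → SW at lon -102°, lat -19°.
Cell spans 2° lon × 1° lat. NE corner is SW corner plus one full cell.
latitude 18.000° S, longitude 100.000° W.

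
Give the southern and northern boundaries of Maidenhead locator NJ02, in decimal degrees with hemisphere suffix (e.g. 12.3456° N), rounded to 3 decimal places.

2.000° N, 3.000° N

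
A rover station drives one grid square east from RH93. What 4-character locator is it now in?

Longitude square 9; +1 → 10, wraps to 0, carry into field.
Longitude field R = 17; +1 → 18, wraps to 0 = A, wrapping around the antimeridian.
The latitude characters are unchanged.

AH03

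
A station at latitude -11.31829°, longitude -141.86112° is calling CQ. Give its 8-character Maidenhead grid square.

BH98bq63

Shift to the Maidenhead origin (180°W, 90°S): lon 38.13888, lat 78.68171.
Field: 38.13888/20 → 1 → B, 78.68171/10 → 7 → H; chars BH.
Square: 18.13888/2 → 9, 8.68171/1 → 8; chars 98.
Subsquare: 0.13888/0.0833333 → 1 → b, 0.68171/0.0416667 → 16 → q; chars bq.
Extended square: 0.05555/0.00833333 → 6, 0.01504/0.00416667 → 3; chars 63.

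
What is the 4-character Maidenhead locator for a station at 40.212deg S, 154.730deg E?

Add 180° to longitude and 90° to latitude: 334.73, 49.79.
Field (20°×10°, letters A–R): 334.73/20 → 16 → Q, 49.79/10 → 4 → E; chars QE.
Square (2°×1°, digits 0–9): 14.73/2 → 7, 9.79/1 → 9; chars 79.

QE79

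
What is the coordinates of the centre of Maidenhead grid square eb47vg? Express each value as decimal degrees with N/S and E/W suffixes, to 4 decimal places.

72.7292° S, 90.2083° W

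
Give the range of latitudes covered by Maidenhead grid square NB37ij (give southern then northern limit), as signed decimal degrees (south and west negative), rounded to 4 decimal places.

-72.6250, -72.5833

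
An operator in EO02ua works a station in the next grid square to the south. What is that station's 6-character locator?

Latitude subsquare a = 0; −1 → -1, wraps to 23 = x, carry into square.
Latitude square 2; −1 → 1.
The longitude characters are unchanged.

EO01ux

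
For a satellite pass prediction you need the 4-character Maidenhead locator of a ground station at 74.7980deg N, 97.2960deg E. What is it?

Offset from 180°W / 90°S: lon 277.30°, lat 164.80°.
Field: lon ⌊277.30/20⌋ = 13 → N; lat ⌊164.80/10⌋ = 16 → Q.
Square: lon ⌊17.30/2⌋ = 8; lat ⌊4.80/1⌋ = 4.

NQ84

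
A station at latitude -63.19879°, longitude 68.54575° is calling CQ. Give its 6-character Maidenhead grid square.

Shift to the Maidenhead origin (180°W, 90°S): lon 248.5457, lat 26.8012.
Field (20°×10°, letters A–R): 248.5457/20 → 12 → M, 26.8012/10 → 2 → C; chars MC.
Square (2°×1°, digits 0–9): 8.5457/2 → 4, 6.8012/1 → 6; chars 46.
Subsquare (5′×2.5′, letters a–x): 0.5457/0.0833333 → 6 → g, 0.8012/0.0416667 → 19 → t; chars gt.

MC46gt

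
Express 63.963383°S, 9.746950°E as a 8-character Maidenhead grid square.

Shift to the Maidenhead origin (180°W, 90°S): lon 189.74695, lat 26.03662.
Field: 189.74695/20 → 9 → J, 26.03662/10 → 2 → C; chars JC.
Square: 9.74695/2 → 4, 6.03662/1 → 6; chars 46.
Subsquare: 1.74695/0.0833333 → 20 → u, 0.03662/0.0416667 → 0 → a; chars ua.
Extended square: 0.08028/0.00833333 → 9, 0.03662/0.00416667 → 8; chars 98.

JC46ua98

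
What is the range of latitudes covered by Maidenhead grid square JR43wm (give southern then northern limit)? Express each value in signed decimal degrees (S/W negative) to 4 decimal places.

83.5000, 83.5417

Field J=9, R=17: +9·20° lon, +17·10° lat → SW at lon 0°, lat 80°.
Square 4, 3: +4·2° lon, +3·1° lat → SW at lon 8°, lat 83°.
Subsquare w=22, m=12: +22·0.0833333° lon, +12·0.0416667° lat → SW at lon 9.83333°, lat 83.5°.
Cell spans 0.0833333° lon × 0.0416667° lat.
south 83.5000, north 83.5417.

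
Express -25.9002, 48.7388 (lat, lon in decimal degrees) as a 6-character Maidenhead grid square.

Offset from 180°W / 90°S: lon 228.7388°, lat 64.0998°.
Field (20°×10°, letters A–R): lon ⌊228.7388/20⌋ = 11 → L; lat ⌊64.0998/10⌋ = 6 → G.
Square (2°×1°, digits 0–9): lon ⌊8.7388/2⌋ = 4; lat ⌊4.0998/1⌋ = 4.
Subsquare (5′×2.5′, letters a–x): lon ⌊0.7388/0.0833333⌋ = 8 → i; lat ⌊0.0998/0.0416667⌋ = 2 → c.

LG44ic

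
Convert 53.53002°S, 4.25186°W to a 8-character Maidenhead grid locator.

ID76ul92

Shift to the Maidenhead origin (180°W, 90°S): lon 175.74814, lat 36.46998.
Field: 175.74814/20 → 8 → I, 36.46998/10 → 3 → D; chars ID.
Square: 15.74814/2 → 7, 6.46998/1 → 6; chars 76.
Subsquare: 1.74814/0.0833333 → 20 → u, 0.46998/0.0416667 → 11 → l; chars ul.
Extended square: 0.08147/0.00833333 → 9, 0.01165/0.00416667 → 2; chars 92.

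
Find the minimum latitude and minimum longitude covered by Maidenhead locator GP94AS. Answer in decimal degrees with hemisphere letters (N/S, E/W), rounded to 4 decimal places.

Field G=6, P=15: +6·20° lon, +15·10° lat → SW at lon -60°, lat 60°.
Square 9, 4: +9·2° lon, +4·1° lat → SW at lon -42°, lat 64°.
Subsquare a=0, s=18: +0·0.0833333° lon, +18·0.0416667° lat → SW at lon -42°, lat 64.75°.
latitude 64.7500° N, longitude 42.0000° W.

64.7500° N, 42.0000° W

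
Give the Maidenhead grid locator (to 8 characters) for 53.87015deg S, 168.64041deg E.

RD46hd61

Add 180° to longitude and 90° to latitude: 348.64041, 36.12985.
Field (20°×10°, letters A–R): 348.64041/20 → 17 → R, 36.12985/10 → 3 → D; chars RD.
Square (2°×1°, digits 0–9): 8.64041/2 → 4, 6.12985/1 → 6; chars 46.
Subsquare (5′×2.5′, letters a–x): 0.64041/0.0833333 → 7 → h, 0.12985/0.0416667 → 3 → d; chars hd.
Extended square (30″×15″, digits 0–9): 0.05708/0.00833333 → 6, 0.00485/0.00416667 → 1; chars 61.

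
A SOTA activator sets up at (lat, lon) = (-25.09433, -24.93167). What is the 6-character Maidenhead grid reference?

Add 180° to longitude and 90° to latitude: 155.0683, 64.9057.
Field: 155.0683/20 → 7 → H, 64.9057/10 → 6 → G; chars HG.
Square: 15.0683/2 → 7, 4.9057/1 → 4; chars 74.
Subsquare: 1.0683/0.0833333 → 12 → m, 0.9057/0.0416667 → 21 → v; chars mv.

HG74mv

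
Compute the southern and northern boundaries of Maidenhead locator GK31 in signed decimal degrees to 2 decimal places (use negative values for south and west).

11.00, 12.00

Field G=6, K=10: +6·20° lon, +10·10° lat → SW at lon -60°, lat 10°.
Square 3, 1: +3·2° lon, +1·1° lat → SW at lon -54°, lat 11°.
Cell spans 2° lon × 1° lat.
south 11.00, north 12.00.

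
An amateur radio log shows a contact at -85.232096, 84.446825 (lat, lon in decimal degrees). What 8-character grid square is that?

NA24fs34

Offset from 180°W / 90°S: lon 264.44682°, lat 4.76790°.
Field: lon ⌊264.44682/20⌋ = 13 → N; lat ⌊4.76790/10⌋ = 0 → A.
Square: lon ⌊4.44682/2⌋ = 2; lat ⌊4.76790/1⌋ = 4.
Subsquare: lon ⌊0.44682/0.0833333⌋ = 5 → f; lat ⌊0.76790/0.0416667⌋ = 18 → s.
Extended square: lon ⌊0.03016/0.00833333⌋ = 3; lat ⌊0.01790/0.00416667⌋ = 4.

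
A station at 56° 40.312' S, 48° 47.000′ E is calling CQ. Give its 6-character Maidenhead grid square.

Shift to the Maidenhead origin (180°W, 90°S): lon 228.7833, lat 33.3281.
Field (20°×10°, letters A–R): 228.7833/20 → 11 → L, 33.3281/10 → 3 → D; chars LD.
Square (2°×1°, digits 0–9): 8.7833/2 → 4, 3.3281/1 → 3; chars 43.
Subsquare (5′×2.5′, letters a–x): 0.7833/0.0833333 → 9 → j, 0.3281/0.0416667 → 7 → h; chars jh.

LD43jh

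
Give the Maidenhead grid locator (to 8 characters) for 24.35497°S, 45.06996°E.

LG25mp84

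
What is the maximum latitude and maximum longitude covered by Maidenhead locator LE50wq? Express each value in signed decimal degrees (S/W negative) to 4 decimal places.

Field L=11, E=4: +11·20° lon, +4·10° lat → SW at lon 40°, lat -50°.
Square 5, 0: +5·2° lon, +0·1° lat → SW at lon 50°, lat -50°.
Subsquare w=22, q=16: +22·0.0833333° lon, +16·0.0416667° lat → SW at lon 51.8333°, lat -49.3333°.
Cell spans 0.0833333° lon × 0.0416667° lat. NE corner is SW corner plus one full cell.
latitude -49.2917, longitude 51.9167.

-49.2917, 51.9167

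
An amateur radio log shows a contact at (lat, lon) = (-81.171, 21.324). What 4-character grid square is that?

KA08

Offset from 180°W / 90°S: lon 201.32°, lat 8.83°.
Field: 201.32/20 → 10 → K, 8.83/10 → 0 → A; chars KA.
Square: 1.32/2 → 0, 8.83/1 → 8; chars 08.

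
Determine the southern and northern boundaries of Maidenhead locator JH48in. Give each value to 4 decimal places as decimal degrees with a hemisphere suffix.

Field J=9, H=7: +9·20° lon, +7·10° lat → SW at lon 0°, lat -20°.
Square 4, 8: +4·2° lon, +8·1° lat → SW at lon 8°, lat -12°.
Subsquare i=8, n=13: +8·0.0833333° lon, +13·0.0416667° lat → SW at lon 8.66667°, lat -11.4583°.
Cell spans 0.0833333° lon × 0.0416667° lat.
south 11.4583° S, north 11.4167° S.

11.4583° S, 11.4167° S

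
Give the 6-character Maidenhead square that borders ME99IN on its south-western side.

Longitude subsquare i = 8; −1 → 7 = h.
Latitude subsquare n = 13; −1 → 12 = m.

ME99hm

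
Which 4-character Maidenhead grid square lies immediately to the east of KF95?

Longitude square 9; +1 → 10, wraps to 0, carry into field.
Longitude field K = 10; +1 → 11 = L.
The latitude characters are unchanged.

LF05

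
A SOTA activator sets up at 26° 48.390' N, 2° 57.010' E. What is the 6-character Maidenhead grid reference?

Add 180° to longitude and 90° to latitude: 182.9502, 116.8065.
Field: 182.9502/20 → 9 → J, 116.8065/10 → 11 → L; chars JL.
Square: 2.9502/2 → 1, 6.8065/1 → 6; chars 16.
Subsquare: 0.9502/0.0833333 → 11 → l, 0.8065/0.0416667 → 19 → t; chars lt.

JL16lt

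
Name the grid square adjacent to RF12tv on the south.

Latitude subsquare v = 21; −1 → 20 = u.
The longitude characters are unchanged.

RF12tu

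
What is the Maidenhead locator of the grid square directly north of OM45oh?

OM45oi

Latitude subsquare h = 7; +1 → 8 = i.
The longitude characters are unchanged.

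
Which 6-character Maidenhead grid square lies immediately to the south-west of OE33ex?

OE33dw

Longitude subsquare e = 4; −1 → 3 = d.
Latitude subsquare x = 23; −1 → 22 = w.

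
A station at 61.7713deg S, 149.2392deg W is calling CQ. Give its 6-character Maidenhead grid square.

BC58jf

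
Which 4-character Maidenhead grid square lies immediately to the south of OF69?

Latitude square 9; −1 → 8.
The longitude characters are unchanged.

OF68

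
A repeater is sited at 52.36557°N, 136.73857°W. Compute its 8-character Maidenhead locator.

Add 180° to longitude and 90° to latitude: 43.26143, 142.36557.
Field: 43.26143/20 → 2 → C, 142.36557/10 → 14 → O; chars CO.
Square: 3.26143/2 → 1, 2.36557/1 → 2; chars 12.
Subsquare: 1.26143/0.0833333 → 15 → p, 0.36557/0.0416667 → 8 → i; chars pi.
Extended square: 0.01143/0.00833333 → 1, 0.03224/0.00416667 → 7; chars 17.

CO12pi17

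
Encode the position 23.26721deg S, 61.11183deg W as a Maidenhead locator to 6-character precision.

Offset from 180°W / 90°S: lon 118.8882°, lat 66.7328°.
Field: 118.8882/20 → 5 → F, 66.7328/10 → 6 → G; chars FG.
Square: 18.8882/2 → 9, 6.7328/1 → 6; chars 96.
Subsquare: 0.8882/0.0833333 → 10 → k, 0.7328/0.0416667 → 17 → r; chars kr.

FG96kr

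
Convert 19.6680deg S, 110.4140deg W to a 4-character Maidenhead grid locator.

Shift to the Maidenhead origin (180°W, 90°S): lon 69.59, lat 70.33.
Field: 69.59/20 → 3 → D, 70.33/10 → 7 → H; chars DH.
Square: 9.59/2 → 4, 0.33/1 → 0; chars 40.

DH40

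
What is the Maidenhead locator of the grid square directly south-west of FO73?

FO62

Longitude square 7; −1 → 6.
Latitude square 3; −1 → 2.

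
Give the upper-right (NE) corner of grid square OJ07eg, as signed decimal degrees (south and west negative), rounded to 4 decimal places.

Field O=14, J=9: +14·20° lon, +9·10° lat → SW at lon 100°, lat 0°.
Square 0, 7: +0·2° lon, +7·1° lat → SW at lon 100°, lat 7°.
Subsquare e=4, g=6: +4·0.0833333° lon, +6·0.0416667° lat → SW at lon 100.333°, lat 7.25°.
Cell spans 0.0833333° lon × 0.0416667° lat. NE corner is SW corner plus one full cell.
latitude 7.2917, longitude 100.4167.

7.2917, 100.4167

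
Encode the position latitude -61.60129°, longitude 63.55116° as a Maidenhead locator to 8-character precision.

Shift to the Maidenhead origin (180°W, 90°S): lon 243.55116, lat 28.39871.
Field: lon ⌊243.55116/20⌋ = 12 → M; lat ⌊28.39871/10⌋ = 2 → C.
Square: lon ⌊3.55116/2⌋ = 1; lat ⌊8.39871/1⌋ = 8.
Subsquare: lon ⌊1.55116/0.0833333⌋ = 18 → s; lat ⌊0.39871/0.0416667⌋ = 9 → j.
Extended square: lon ⌊0.05116/0.00833333⌋ = 6; lat ⌊0.02371/0.00416667⌋ = 5.

MC18sj65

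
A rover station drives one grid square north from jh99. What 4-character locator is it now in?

JI90

Latitude square 9; +1 → 10, wraps to 0, carry into field.
Latitude field H = 7; +1 → 8 = I.
The longitude characters are unchanged.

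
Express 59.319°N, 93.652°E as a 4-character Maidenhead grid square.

NO69

Add 180° to longitude and 90° to latitude: 273.65, 149.32.
Field: lon ⌊273.65/20⌋ = 13 → N; lat ⌊149.32/10⌋ = 14 → O.
Square: lon ⌊13.65/2⌋ = 6; lat ⌊9.32/1⌋ = 9.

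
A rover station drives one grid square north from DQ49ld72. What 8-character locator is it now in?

DQ49ld73

Latitude extended square 2; +1 → 3.
The longitude characters are unchanged.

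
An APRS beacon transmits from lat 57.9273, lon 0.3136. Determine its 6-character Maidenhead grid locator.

Add 180° to longitude and 90° to latitude: 180.3136, 147.9273.
Field: 180.3136/20 → 9 → J, 147.9273/10 → 14 → O; chars JO.
Square: 0.3136/2 → 0, 7.9273/1 → 7; chars 07.
Subsquare: 0.3136/0.0833333 → 3 → d, 0.9273/0.0416667 → 22 → w; chars dw.

JO07dw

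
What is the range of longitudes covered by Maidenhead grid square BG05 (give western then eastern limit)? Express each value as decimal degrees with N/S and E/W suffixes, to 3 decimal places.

Field B=1, G=6: +1·20° lon, +6·10° lat → SW at lon -160°, lat -30°.
Square 0, 5: +0·2° lon, +5·1° lat → SW at lon -160°, lat -25°.
Cell spans 2° lon × 1° lat.
west 160.000° W, east 158.000° W.

160.000° W, 158.000° W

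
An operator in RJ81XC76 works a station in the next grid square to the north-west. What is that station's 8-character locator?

RJ81xc67

Longitude extended square 7; −1 → 6.
Latitude extended square 6; +1 → 7.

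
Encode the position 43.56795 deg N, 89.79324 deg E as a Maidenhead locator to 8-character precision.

Add 180° to longitude and 90° to latitude: 269.79324, 133.56795.
Field: lon ⌊269.79324/20⌋ = 13 → N; lat ⌊133.56795/10⌋ = 13 → N.
Square: lon ⌊9.79324/2⌋ = 4; lat ⌊3.56795/1⌋ = 3.
Subsquare: lon ⌊1.79324/0.0833333⌋ = 21 → v; lat ⌊0.56795/0.0416667⌋ = 13 → n.
Extended square: lon ⌊0.04324/0.00833333⌋ = 5; lat ⌊0.02628/0.00416667⌋ = 6.

NN43vn56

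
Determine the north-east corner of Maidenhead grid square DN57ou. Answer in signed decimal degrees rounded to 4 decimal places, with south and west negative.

47.8750, -108.7500

Field D=3, N=13: +3·20° lon, +13·10° lat → SW at lon -120°, lat 40°.
Square 5, 7: +5·2° lon, +7·1° lat → SW at lon -110°, lat 47°.
Subsquare o=14, u=20: +14·0.0833333° lon, +20·0.0416667° lat → SW at lon -108.833°, lat 47.8333°.
Cell spans 0.0833333° lon × 0.0416667° lat. NE corner is SW corner plus one full cell.
latitude 47.8750, longitude -108.7500.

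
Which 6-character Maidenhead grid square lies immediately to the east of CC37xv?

Longitude subsquare x = 23; +1 → 24, wraps to 0 = a, carry into square.
Longitude square 3; +1 → 4.
The latitude characters are unchanged.

CC47av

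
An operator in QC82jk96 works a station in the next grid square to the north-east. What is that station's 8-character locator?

QC82kk07

Longitude extended square 9; +1 → 10, wraps to 0, carry into subsquare.
Longitude subsquare j = 9; +1 → 10 = k.
Latitude extended square 6; +1 → 7.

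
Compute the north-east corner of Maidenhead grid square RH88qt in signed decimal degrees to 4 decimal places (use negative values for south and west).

Field R=17, H=7: +17·20° lon, +7·10° lat → SW at lon 160°, lat -20°.
Square 8, 8: +8·2° lon, +8·1° lat → SW at lon 176°, lat -12°.
Subsquare q=16, t=19: +16·0.0833333° lon, +19·0.0416667° lat → SW at lon 177.333°, lat -11.2083°.
Cell spans 0.0833333° lon × 0.0416667° lat. NE corner is SW corner plus one full cell.
latitude -11.1667, longitude 177.4167.

-11.1667, 177.4167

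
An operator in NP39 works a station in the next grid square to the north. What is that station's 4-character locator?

Latitude square 9; +1 → 10, wraps to 0, carry into field.
Latitude field P = 15; +1 → 16 = Q.
The longitude characters are unchanged.

NQ30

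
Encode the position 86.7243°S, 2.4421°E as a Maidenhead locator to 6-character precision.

Shift to the Maidenhead origin (180°W, 90°S): lon 182.4421, lat 3.2757.
Field: lon ⌊182.4421/20⌋ = 9 → J; lat ⌊3.2757/10⌋ = 0 → A.
Square: lon ⌊2.4421/2⌋ = 1; lat ⌊3.2757/1⌋ = 3.
Subsquare: lon ⌊0.4421/0.0833333⌋ = 5 → f; lat ⌊0.2757/0.0416667⌋ = 6 → g.

JA13fg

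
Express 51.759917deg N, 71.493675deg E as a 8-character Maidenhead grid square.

Shift to the Maidenhead origin (180°W, 90°S): lon 251.49367, lat 141.75992.
Field: 251.49367/20 → 12 → M, 141.75992/10 → 14 → O; chars MO.
Square: 11.49367/2 → 5, 1.75992/1 → 1; chars 51.
Subsquare: 1.49367/0.0833333 → 17 → r, 0.75992/0.0416667 → 18 → s; chars rs.
Extended square: 0.07701/0.00833333 → 9, 0.00992/0.00416667 → 2; chars 92.

MO51rs92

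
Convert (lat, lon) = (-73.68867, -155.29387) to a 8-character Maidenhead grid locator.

BB26ih44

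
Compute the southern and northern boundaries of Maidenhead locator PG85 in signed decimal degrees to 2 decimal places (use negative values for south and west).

Field P=15, G=6: +15·20° lon, +6·10° lat → SW at lon 120°, lat -30°.
Square 8, 5: +8·2° lon, +5·1° lat → SW at lon 136°, lat -25°.
Cell spans 2° lon × 1° lat.
south -25.00, north -24.00.

-25.00, -24.00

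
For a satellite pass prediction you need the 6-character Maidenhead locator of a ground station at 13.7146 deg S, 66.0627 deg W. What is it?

FH66xg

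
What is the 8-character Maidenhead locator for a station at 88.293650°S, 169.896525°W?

Shift to the Maidenhead origin (180°W, 90°S): lon 10.10348, lat 1.70635.
Field: 10.10348/20 → 0 → A, 1.70635/10 → 0 → A; chars AA.
Square: 10.10348/2 → 5, 1.70635/1 → 1; chars 51.
Subsquare: 0.10348/0.0833333 → 1 → b, 0.70635/0.0416667 → 16 → q; chars bq.
Extended square: 0.02014/0.00833333 → 2, 0.03968/0.00416667 → 9; chars 29.

AA51bq29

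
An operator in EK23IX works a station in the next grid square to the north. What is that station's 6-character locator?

EK24ia

Latitude subsquare x = 23; +1 → 24, wraps to 0 = a, carry into square.
Latitude square 3; +1 → 4.
The longitude characters are unchanged.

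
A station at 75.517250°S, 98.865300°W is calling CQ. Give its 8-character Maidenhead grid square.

EB04nl65

Shift to the Maidenhead origin (180°W, 90°S): lon 81.13470, lat 14.48275.
Field (20°×10°, letters A–R): lon ⌊81.13470/20⌋ = 4 → E; lat ⌊14.48275/10⌋ = 1 → B.
Square (2°×1°, digits 0–9): lon ⌊1.13470/2⌋ = 0; lat ⌊4.48275/1⌋ = 4.
Subsquare (5′×2.5′, letters a–x): lon ⌊1.13470/0.0833333⌋ = 13 → n; lat ⌊0.48275/0.0416667⌋ = 11 → l.
Extended square (30″×15″, digits 0–9): lon ⌊0.05137/0.00833333⌋ = 6; lat ⌊0.02442/0.00416667⌋ = 5.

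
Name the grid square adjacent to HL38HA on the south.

Latitude subsquare a = 0; −1 → -1, wraps to 23 = x, carry into square.
Latitude square 8; −1 → 7.
The longitude characters are unchanged.

HL37hx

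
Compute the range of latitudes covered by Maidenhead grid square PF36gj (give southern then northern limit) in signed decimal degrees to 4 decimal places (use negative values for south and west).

Field P=15, F=5: +15·20° lon, +5·10° lat → SW at lon 120°, lat -40°.
Square 3, 6: +3·2° lon, +6·1° lat → SW at lon 126°, lat -34°.
Subsquare g=6, j=9: +6·0.0833333° lon, +9·0.0416667° lat → SW at lon 126.5°, lat -33.625°.
Cell spans 0.0833333° lon × 0.0416667° lat.
south -33.6250, north -33.5833.

-33.6250, -33.5833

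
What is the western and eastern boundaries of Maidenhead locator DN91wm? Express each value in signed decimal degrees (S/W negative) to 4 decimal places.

-100.1667, -100.0833

Field D=3, N=13: +3·20° lon, +13·10° lat → SW at lon -120°, lat 40°.
Square 9, 1: +9·2° lon, +1·1° lat → SW at lon -102°, lat 41°.
Subsquare w=22, m=12: +22·0.0833333° lon, +12·0.0416667° lat → SW at lon -100.167°, lat 41.5°.
Cell spans 0.0833333° lon × 0.0416667° lat.
west -100.1667, east -100.0833.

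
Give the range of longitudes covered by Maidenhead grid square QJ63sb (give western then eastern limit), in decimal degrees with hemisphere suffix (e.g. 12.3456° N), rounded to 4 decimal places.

153.5000° E, 153.5833° E

Field Q=16, J=9: +16·20° lon, +9·10° lat → SW at lon 140°, lat 0°.
Square 6, 3: +6·2° lon, +3·1° lat → SW at lon 152°, lat 3°.
Subsquare s=18, b=1: +18·0.0833333° lon, +1·0.0416667° lat → SW at lon 153.5°, lat 3.04167°.
Cell spans 0.0833333° lon × 0.0416667° lat.
west 153.5000° E, east 153.5833° E.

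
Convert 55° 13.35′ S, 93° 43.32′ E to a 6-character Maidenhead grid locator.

ND64us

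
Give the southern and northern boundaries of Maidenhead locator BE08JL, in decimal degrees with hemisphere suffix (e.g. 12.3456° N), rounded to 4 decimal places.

41.5417° S, 41.5000° S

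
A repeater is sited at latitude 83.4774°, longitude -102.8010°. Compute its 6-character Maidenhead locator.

DR83ol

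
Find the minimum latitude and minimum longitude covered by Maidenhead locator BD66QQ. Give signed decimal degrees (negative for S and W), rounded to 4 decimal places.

-53.3333, -146.6667

Field B=1, D=3: +1·20° lon, +3·10° lat → SW at lon -160°, lat -60°.
Square 6, 6: +6·2° lon, +6·1° lat → SW at lon -148°, lat -54°.
Subsquare q=16, q=16: +16·0.0833333° lon, +16·0.0416667° lat → SW at lon -146.667°, lat -53.3333°.
latitude -53.3333, longitude -146.6667.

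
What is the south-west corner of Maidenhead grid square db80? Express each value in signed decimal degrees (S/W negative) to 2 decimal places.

-80.00, -104.00

Field D=3, B=1: +3·20° lon, +1·10° lat → SW at lon -120°, lat -80°.
Square 8, 0: +8·2° lon, +0·1° lat → SW at lon -104°, lat -80°.
latitude -80.00, longitude -104.00.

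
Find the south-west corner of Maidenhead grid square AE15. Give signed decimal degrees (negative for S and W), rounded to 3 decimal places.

-45.000, -178.000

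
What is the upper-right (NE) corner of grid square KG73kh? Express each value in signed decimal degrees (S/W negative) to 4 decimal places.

-26.6667, 34.9167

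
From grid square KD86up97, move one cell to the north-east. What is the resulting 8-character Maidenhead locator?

KD86vp08

Longitude extended square 9; +1 → 10, wraps to 0, carry into subsquare.
Longitude subsquare u = 20; +1 → 21 = v.
Latitude extended square 7; +1 → 8.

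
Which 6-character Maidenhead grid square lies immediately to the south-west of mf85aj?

MF75xi

Longitude subsquare a = 0; −1 → -1, wraps to 23 = x, carry into square.
Longitude square 8; −1 → 7.
Latitude subsquare j = 9; −1 → 8 = i.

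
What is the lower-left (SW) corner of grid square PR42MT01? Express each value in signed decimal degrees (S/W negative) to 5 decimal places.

82.79583, 129.00000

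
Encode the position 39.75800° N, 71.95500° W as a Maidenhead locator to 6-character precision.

Add 180° to longitude and 90° to latitude: 108.0450, 129.7580.
Field: 108.0450/20 → 5 → F, 129.7580/10 → 12 → M; chars FM.
Square: 8.0450/2 → 4, 9.7580/1 → 9; chars 49.
Subsquare: 0.0450/0.0833333 → 0 → a, 0.7580/0.0416667 → 18 → s; chars as.

FM49as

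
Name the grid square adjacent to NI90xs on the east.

Longitude subsquare x = 23; +1 → 24, wraps to 0 = a, carry into square.
Longitude square 9; +1 → 10, wraps to 0, carry into field.
Longitude field N = 13; +1 → 14 = O.
The latitude characters are unchanged.

OI00as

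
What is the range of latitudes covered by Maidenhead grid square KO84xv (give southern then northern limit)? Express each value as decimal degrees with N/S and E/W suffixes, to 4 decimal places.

54.8750° N, 54.9167° N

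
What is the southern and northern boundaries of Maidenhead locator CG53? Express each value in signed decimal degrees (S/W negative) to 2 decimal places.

-27.00, -26.00

Field C=2, G=6: +2·20° lon, +6·10° lat → SW at lon -140°, lat -30°.
Square 5, 3: +5·2° lon, +3·1° lat → SW at lon -130°, lat -27°.
Cell spans 2° lon × 1° lat.
south -27.00, north -26.00.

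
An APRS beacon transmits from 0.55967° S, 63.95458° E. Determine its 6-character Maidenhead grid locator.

MI19xk

Add 180° to longitude and 90° to latitude: 243.9546, 89.4403.
Field (20°×10°, letters A–R): lon ⌊243.9546/20⌋ = 12 → M; lat ⌊89.4403/10⌋ = 8 → I.
Square (2°×1°, digits 0–9): lon ⌊3.9546/2⌋ = 1; lat ⌊9.4403/1⌋ = 9.
Subsquare (5′×2.5′, letters a–x): lon ⌊1.9546/0.0833333⌋ = 23 → x; lat ⌊0.4403/0.0416667⌋ = 10 → k.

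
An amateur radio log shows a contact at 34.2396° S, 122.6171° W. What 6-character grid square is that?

CF85qs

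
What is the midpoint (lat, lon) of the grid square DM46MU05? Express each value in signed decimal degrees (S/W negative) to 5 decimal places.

Field D=3, M=12: +3·20° lon, +12·10° lat → SW at lon -120°, lat 30°.
Square 4, 6: +4·2° lon, +6·1° lat → SW at lon -112°, lat 36°.
Subsquare m=12, u=20: +12·0.0833333° lon, +20·0.0416667° lat → SW at lon -111°, lat 36.8333°.
Extended square 0, 5: +0·0.00833333° lon, +5·0.00416667° lat → SW at lon -111°, lat 36.8542°.
Cell spans 0.00833333° lon × 0.00416667° lat. Centre is SW corner plus half of each.
latitude 36.85625, longitude -110.99583.

36.85625, -110.99583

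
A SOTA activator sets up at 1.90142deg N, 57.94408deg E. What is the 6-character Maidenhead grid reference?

LJ81xv

Add 180° to longitude and 90° to latitude: 237.9441, 91.9014.
Field: 237.9441/20 → 11 → L, 91.9014/10 → 9 → J; chars LJ.
Square: 17.9441/2 → 8, 1.9014/1 → 1; chars 81.
Subsquare: 1.9441/0.0833333 → 23 → x, 0.9014/0.0416667 → 21 → v; chars xv.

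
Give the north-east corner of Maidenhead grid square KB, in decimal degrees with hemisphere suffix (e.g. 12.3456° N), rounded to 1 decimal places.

70.0° S, 40.0° E

Field K=10, B=1: +10·20° lon, +1·10° lat → SW at lon 20°, lat -80°.
Cell spans 20° lon × 10° lat. NE corner is SW corner plus one full cell.
latitude 70.0° S, longitude 40.0° E.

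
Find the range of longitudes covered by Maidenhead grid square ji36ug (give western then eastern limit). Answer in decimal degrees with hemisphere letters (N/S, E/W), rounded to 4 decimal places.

Field J=9, I=8: +9·20° lon, +8·10° lat → SW at lon 0°, lat -10°.
Square 3, 6: +3·2° lon, +6·1° lat → SW at lon 6°, lat -4°.
Subsquare u=20, g=6: +20·0.0833333° lon, +6·0.0416667° lat → SW at lon 7.66667°, lat -3.75°.
Cell spans 0.0833333° lon × 0.0416667° lat.
west 7.6667° E, east 7.7500° E.

7.6667° E, 7.7500° E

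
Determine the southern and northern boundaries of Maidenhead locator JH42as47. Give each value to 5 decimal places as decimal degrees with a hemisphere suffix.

Field J=9, H=7: +9·20° lon, +7·10° lat → SW at lon 0°, lat -20°.
Square 4, 2: +4·2° lon, +2·1° lat → SW at lon 8°, lat -18°.
Subsquare a=0, s=18: +0·0.0833333° lon, +18·0.0416667° lat → SW at lon 8°, lat -17.25°.
Extended square 4, 7: +4·0.00833333° lon, +7·0.00416667° lat → SW at lon 8.03333°, lat -17.2208°.
Cell spans 0.00833333° lon × 0.00416667° lat.
south 17.22083° S, north 17.21667° S.

17.22083° S, 17.21667° S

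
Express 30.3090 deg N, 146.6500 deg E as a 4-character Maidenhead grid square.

Offset from 180°W / 90°S: lon 326.65°, lat 120.31°.
Field: 326.65/20 → 16 → Q, 120.31/10 → 12 → M; chars QM.
Square: 6.65/2 → 3, 0.31/1 → 0; chars 30.

QM30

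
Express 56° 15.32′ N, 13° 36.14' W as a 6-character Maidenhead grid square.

IO36eg

Offset from 180°W / 90°S: lon 166.3977°, lat 146.2553°.
Field: 166.3977/20 → 8 → I, 146.2553/10 → 14 → O; chars IO.
Square: 6.3977/2 → 3, 6.2553/1 → 6; chars 36.
Subsquare: 0.3977/0.0833333 → 4 → e, 0.2553/0.0416667 → 6 → g; chars eg.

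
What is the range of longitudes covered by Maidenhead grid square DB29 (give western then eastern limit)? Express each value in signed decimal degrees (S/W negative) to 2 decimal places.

-116.00, -114.00

Field D=3, B=1: +3·20° lon, +1·10° lat → SW at lon -120°, lat -80°.
Square 2, 9: +2·2° lon, +9·1° lat → SW at lon -116°, lat -71°.
Cell spans 2° lon × 1° lat.
west -116.00, east -114.00.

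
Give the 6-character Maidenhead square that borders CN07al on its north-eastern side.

CN07bm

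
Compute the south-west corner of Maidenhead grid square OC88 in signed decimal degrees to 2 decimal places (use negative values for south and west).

Field O=14, C=2: +14·20° lon, +2·10° lat → SW at lon 100°, lat -70°.
Square 8, 8: +8·2° lon, +8·1° lat → SW at lon 116°, lat -62°.
latitude -62.00, longitude 116.00.

-62.00, 116.00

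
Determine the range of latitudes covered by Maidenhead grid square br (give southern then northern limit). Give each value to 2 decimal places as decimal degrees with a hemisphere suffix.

80.00° N, 90.00° N

Field B=1, R=17: +1·20° lon, +17·10° lat → SW at lon -160°, lat 80°.
Cell spans 20° lon × 10° lat.
south 80.00° N, north 90.00° N.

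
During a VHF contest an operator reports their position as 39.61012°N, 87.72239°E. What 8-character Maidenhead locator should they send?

Shift to the Maidenhead origin (180°W, 90°S): lon 267.72239, lat 129.61012.
Field: lon ⌊267.72239/20⌋ = 13 → N; lat ⌊129.61012/10⌋ = 12 → M.
Square: lon ⌊7.72239/2⌋ = 3; lat ⌊9.61012/1⌋ = 9.
Subsquare: lon ⌊1.72239/0.0833333⌋ = 20 → u; lat ⌊0.61012/0.0416667⌋ = 14 → o.
Extended square: lon ⌊0.05572/0.00833333⌋ = 6; lat ⌊0.02679/0.00416667⌋ = 6.

NM39uo66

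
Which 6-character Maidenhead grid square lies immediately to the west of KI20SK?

KI20rk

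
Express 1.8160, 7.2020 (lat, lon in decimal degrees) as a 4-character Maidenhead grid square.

JJ31

Add 180° to longitude and 90° to latitude: 187.20, 91.82.
Field (20°×10°, letters A–R): lon ⌊187.20/20⌋ = 9 → J; lat ⌊91.82/10⌋ = 9 → J.
Square (2°×1°, digits 0–9): lon ⌊7.20/2⌋ = 3; lat ⌊1.82/1⌋ = 1.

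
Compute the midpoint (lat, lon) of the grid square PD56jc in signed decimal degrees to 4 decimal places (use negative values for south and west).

-53.8958, 130.7917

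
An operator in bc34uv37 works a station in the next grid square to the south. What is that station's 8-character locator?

Latitude extended square 7; −1 → 6.
The longitude characters are unchanged.

BC34uv36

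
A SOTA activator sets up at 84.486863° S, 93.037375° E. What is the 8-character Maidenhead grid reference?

NA65mm43

Add 180° to longitude and 90° to latitude: 273.03737, 5.51314.
Field: lon ⌊273.03737/20⌋ = 13 → N; lat ⌊5.51314/10⌋ = 0 → A.
Square: lon ⌊13.03737/2⌋ = 6; lat ⌊5.51314/1⌋ = 5.
Subsquare: lon ⌊1.03737/0.0833333⌋ = 12 → m; lat ⌊0.51314/0.0416667⌋ = 12 → m.
Extended square: lon ⌊0.03737/0.00833333⌋ = 4; lat ⌊0.01314/0.00416667⌋ = 3.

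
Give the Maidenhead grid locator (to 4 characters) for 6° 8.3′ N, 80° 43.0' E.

NJ06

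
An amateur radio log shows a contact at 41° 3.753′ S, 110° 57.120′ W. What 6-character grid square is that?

Shift to the Maidenhead origin (180°W, 90°S): lon 69.0480, lat 48.9374.
Field (20°×10°, letters A–R): lon ⌊69.0480/20⌋ = 3 → D; lat ⌊48.9374/10⌋ = 4 → E.
Square (2°×1°, digits 0–9): lon ⌊9.0480/2⌋ = 4; lat ⌊8.9374/1⌋ = 8.
Subsquare (5′×2.5′, letters a–x): lon ⌊1.0480/0.0833333⌋ = 12 → m; lat ⌊0.9374/0.0416667⌋ = 22 → w.

DE48mw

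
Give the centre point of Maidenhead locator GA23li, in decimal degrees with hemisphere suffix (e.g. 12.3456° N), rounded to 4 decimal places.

86.6458° S, 55.0417° W

Field G=6, A=0: +6·20° lon, +0·10° lat → SW at lon -60°, lat -90°.
Square 2, 3: +2·2° lon, +3·1° lat → SW at lon -56°, lat -87°.
Subsquare l=11, i=8: +11·0.0833333° lon, +8·0.0416667° lat → SW at lon -55.0833°, lat -86.6667°.
Cell spans 0.0833333° lon × 0.0416667° lat. Centre is SW corner plus half of each.
latitude 86.6458° S, longitude 55.0417° W.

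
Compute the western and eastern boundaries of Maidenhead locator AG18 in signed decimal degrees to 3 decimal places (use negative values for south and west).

Field A=0, G=6: +0·20° lon, +6·10° lat → SW at lon -180°, lat -30°.
Square 1, 8: +1·2° lon, +8·1° lat → SW at lon -178°, lat -22°.
Cell spans 2° lon × 1° lat.
west -178.000, east -176.000.

-178.000, -176.000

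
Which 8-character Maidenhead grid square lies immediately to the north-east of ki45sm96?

Longitude extended square 9; +1 → 10, wraps to 0, carry into subsquare.
Longitude subsquare s = 18; +1 → 19 = t.
Latitude extended square 6; +1 → 7.

KI45tm07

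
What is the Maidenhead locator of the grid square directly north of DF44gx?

DF45ga

Latitude subsquare x = 23; +1 → 24, wraps to 0 = a, carry into square.
Latitude square 4; +1 → 5.
The longitude characters are unchanged.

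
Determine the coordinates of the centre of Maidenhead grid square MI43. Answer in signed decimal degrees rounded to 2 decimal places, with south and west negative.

-6.50, 69.00

Field M=12, I=8: +12·20° lon, +8·10° lat → SW at lon 60°, lat -10°.
Square 4, 3: +4·2° lon, +3·1° lat → SW at lon 68°, lat -7°.
Cell spans 2° lon × 1° lat. Centre is SW corner plus half of each.
latitude -6.50, longitude 69.00.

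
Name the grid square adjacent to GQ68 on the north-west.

GQ59

Longitude square 6; −1 → 5.
Latitude square 8; +1 → 9.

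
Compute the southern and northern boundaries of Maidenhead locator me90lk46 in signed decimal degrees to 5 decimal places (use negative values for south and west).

-49.55833, -49.55417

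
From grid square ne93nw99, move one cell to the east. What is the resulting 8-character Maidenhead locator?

NE93ow09

Longitude extended square 9; +1 → 10, wraps to 0, carry into subsquare.
Longitude subsquare n = 13; +1 → 14 = o.
The latitude characters are unchanged.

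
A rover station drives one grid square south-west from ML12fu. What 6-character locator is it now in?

ML12et

Longitude subsquare f = 5; −1 → 4 = e.
Latitude subsquare u = 20; −1 → 19 = t.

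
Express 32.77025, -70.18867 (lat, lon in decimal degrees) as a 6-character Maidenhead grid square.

FM42vs

Add 180° to longitude and 90° to latitude: 109.8113, 122.7703.
Field: 109.8113/20 → 5 → F, 122.7703/10 → 12 → M; chars FM.
Square: 9.8113/2 → 4, 2.7703/1 → 2; chars 42.
Subsquare: 1.8113/0.0833333 → 21 → v, 0.7703/0.0416667 → 18 → s; chars vs.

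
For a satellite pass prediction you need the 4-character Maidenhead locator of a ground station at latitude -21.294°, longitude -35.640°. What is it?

Shift to the Maidenhead origin (180°W, 90°S): lon 144.36, lat 68.71.
Field: 144.36/20 → 7 → H, 68.71/10 → 6 → G; chars HG.
Square: 4.36/2 → 2, 8.71/1 → 8; chars 28.

HG28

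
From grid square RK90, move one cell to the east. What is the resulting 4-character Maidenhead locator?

AK00

Longitude square 9; +1 → 10, wraps to 0, carry into field.
Longitude field R = 17; +1 → 18, wraps to 0 = A, wrapping around the antimeridian.
The latitude characters are unchanged.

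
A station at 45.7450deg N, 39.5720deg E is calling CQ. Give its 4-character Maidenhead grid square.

Offset from 180°W / 90°S: lon 219.57°, lat 135.75°.
Field (20°×10°, letters A–R): lon ⌊219.57/20⌋ = 10 → K; lat ⌊135.75/10⌋ = 13 → N.
Square (2°×1°, digits 0–9): lon ⌊19.57/2⌋ = 9; lat ⌊5.75/1⌋ = 5.

KN95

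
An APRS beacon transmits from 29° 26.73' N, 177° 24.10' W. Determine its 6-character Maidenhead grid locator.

AL19hk

Shift to the Maidenhead origin (180°W, 90°S): lon 2.5983, lat 119.4455.
Field: lon ⌊2.5983/20⌋ = 0 → A; lat ⌊119.4455/10⌋ = 11 → L.
Square: lon ⌊2.5983/2⌋ = 1; lat ⌊9.4455/1⌋ = 9.
Subsquare: lon ⌊0.5983/0.0833333⌋ = 7 → h; lat ⌊0.4455/0.0416667⌋ = 10 → k.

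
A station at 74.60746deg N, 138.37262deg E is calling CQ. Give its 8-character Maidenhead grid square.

Offset from 180°W / 90°S: lon 318.37262°, lat 164.60746°.
Field (20°×10°, letters A–R): 318.37262/20 → 15 → P, 164.60746/10 → 16 → Q; chars PQ.
Square (2°×1°, digits 0–9): 18.37262/2 → 9, 4.60746/1 → 4; chars 94.
Subsquare (5′×2.5′, letters a–x): 0.37262/0.0833333 → 4 → e, 0.60746/0.0416667 → 14 → o; chars eo.
Extended square (30″×15″, digits 0–9): 0.03929/0.00833333 → 4, 0.02413/0.00416667 → 5; chars 45.

PQ94eo45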